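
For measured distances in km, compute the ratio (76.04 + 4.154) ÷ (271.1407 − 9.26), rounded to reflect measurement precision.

0.3062

76.04 + 4.154 = 80.194, limited to 2 d.p. → 4 s.f.; 271.1407 − 9.26 = 261.8807, limited to 2 d.p. → 5 s.f.
Carrying full precision, 80.194 ÷ 261.8807 = 0.306223406307…; keep min(4, 5) = 4 s.f.
Rounded to 4 significant figures: 0.3062.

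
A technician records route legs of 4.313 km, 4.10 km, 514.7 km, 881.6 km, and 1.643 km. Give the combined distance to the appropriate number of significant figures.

4.313 km + 4.10 km + 514.7 km + 881.6 km + 1.643 km = 1406.356 km.
Addition/subtraction keeps the fewest decimal places: 4.313 → 3 decimal places, 4.10 → 2 decimal places, 514.7 → 1 decimal place, 881.6 → 1 decimal place, 1.643 → 3 decimal places; limit is 1.
Rounded to 1 decimal place: 1406.4 km.

1406.4 km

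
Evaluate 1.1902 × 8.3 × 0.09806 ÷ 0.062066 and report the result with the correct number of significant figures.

1.1902 × 8.3 × 0.09806 ÷ 0.062066 = 15.607601579…
Multiplication/division keeps the fewest significant figures: 1.1902 → 5 s.f., 8.3 → 2 s.f., 0.09806 → 4 s.f., 0.062066 → 5 s.f.; limit is 2.
Rounded to 2 significant figures: 16.

16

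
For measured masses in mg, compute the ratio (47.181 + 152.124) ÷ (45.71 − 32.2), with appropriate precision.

14.8

47.181 + 152.124 = 199.305, limited to 3 d.p. → 6 s.f.; 45.71 − 32.2 = 13.51, limited to 1 d.p. → 3 s.f.
Carrying full precision, 199.305 ÷ 13.51 = 14.7524056255…; keep min(6, 3) = 3 s.f.
Rounded to 3 significant figures: 14.8.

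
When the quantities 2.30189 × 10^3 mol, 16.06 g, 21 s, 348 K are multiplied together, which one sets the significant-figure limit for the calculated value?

21 s

2.30189 × 10^3 mol → 6 s.f.; 16.06 g → 4 s.f.; 21 s → 2 s.f.; 348 K → 3 s.f.
The fewest is 2 significant figures, from 21 s.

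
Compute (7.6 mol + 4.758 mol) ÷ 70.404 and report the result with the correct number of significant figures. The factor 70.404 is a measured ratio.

7.6 mol + 4.758 mol = 12.358 mol; the sum is limited to 1 decimal place (3 s.f.).
Carrying full precision, 12.358 ÷ 70.404 = 0.175529799443… mol; 70.404 has 5 s.f., so the result keeps min(3, 5) = 3 s.f.
Rounded to 3 significant figures: 0.176 mol.

0.176 mol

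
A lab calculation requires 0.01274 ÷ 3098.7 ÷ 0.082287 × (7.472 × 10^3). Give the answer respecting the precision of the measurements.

0.3733

0.01274 ÷ 3098.7 ÷ 0.082287 × (7.472 × 10^3) = 0.373332269042…
Multiplication/division keeps the fewest significant figures: 0.01274 → 4 s.f., 3098.7 → 5 s.f., 0.082287 → 5 s.f., 7.472 × 10^3 → 4 s.f.; limit is 4.
Rounded to 4 significant figures: 0.3733.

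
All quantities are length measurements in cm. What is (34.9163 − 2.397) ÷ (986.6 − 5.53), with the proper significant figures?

34.9163 − 2.397 = 32.5193, limited to 3 d.p. → 5 s.f.; 986.6 − 5.53 = 981.07, limited to 1 d.p. → 4 s.f.
Carrying full precision, 32.5193 ÷ 981.07 = 0.0331467683244…; keep min(5, 4) = 4 s.f.
Rounded to 4 significant figures: 0.03315.

0.03315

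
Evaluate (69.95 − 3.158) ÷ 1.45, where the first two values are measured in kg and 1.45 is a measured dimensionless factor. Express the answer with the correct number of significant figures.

69.95 kg − 3.158 kg = 66.792 kg; the difference is limited to 2 decimal places (4 s.f.).
Carrying full precision, 66.792 ÷ 1.45 = 46.0634482759… kg; 1.45 has 3 s.f., so the result keeps min(4, 3) = 3 s.f.
Rounded to 3 significant figures: 46.1 kg.

46.1 kg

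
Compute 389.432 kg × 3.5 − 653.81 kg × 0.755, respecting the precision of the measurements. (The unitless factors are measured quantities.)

389.432 × 3.5 = 1363.012 → 1.4 × 10³ kg (2 s.f., last digit at the 10^2 place).
653.81 × 0.755 = 493.62655 → 494 kg (3 s.f., last digit at the 10^0 place).
Difference: 869.38545 kg; keep the coarser place, 10^2.
Result: 9 × 10² kg.

9 × 10² kg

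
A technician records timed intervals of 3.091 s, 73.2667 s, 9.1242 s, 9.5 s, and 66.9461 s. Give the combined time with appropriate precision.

161.9 s

3.091 s + 73.2667 s + 9.1242 s + 9.5 s + 66.9461 s = 161.9280 s.
Addition/subtraction keeps the fewest decimal places: 3.091 → 3 decimal places, 73.2667 → 4 decimal places, 9.1242 → 4 decimal places, 9.5 → 1 decimal place, 66.9461 → 4 decimal places; limit is 1.
Rounded to 1 decimal place: 161.9 s.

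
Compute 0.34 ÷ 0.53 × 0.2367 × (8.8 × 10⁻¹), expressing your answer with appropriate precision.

0.34 ÷ 0.53 × 0.2367 × (8.8 × 10⁻¹) = 0.133623849057…
Multiplication/division keeps the fewest significant figures: 0.34 → 2 s.f., 0.53 → 2 s.f., 0.2367 → 4 s.f., 8.8 × 10⁻¹ → 2 s.f.; limit is 2.
Rounded to 2 significant figures: 0.13.

0.13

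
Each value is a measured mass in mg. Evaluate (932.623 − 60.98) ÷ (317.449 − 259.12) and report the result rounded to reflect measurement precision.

14.94

932.623 − 60.98 = 871.643, limited to 2 d.p. → 5 s.f.; 317.449 − 259.12 = 58.329, limited to 2 d.p. → 4 s.f.
Carrying full precision, 871.643 ÷ 58.329 = 14.9435615217…; keep min(5, 4) = 4 s.f.
Rounded to 4 significant figures: 14.94.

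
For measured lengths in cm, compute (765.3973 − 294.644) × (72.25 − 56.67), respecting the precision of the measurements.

7334 cm²

765.3973 − 294.644 = 470.7533, limited to 3 d.p. → 6 s.f.; 72.25 − 56.67 = 15.58, limited to 2 d.p. → 4 s.f.
Carrying full precision, 470.7533 × 15.58 = 7334.336414; keep min(6, 4) = 4 s.f.
Rounded to 4 significant figures: 7334 cm².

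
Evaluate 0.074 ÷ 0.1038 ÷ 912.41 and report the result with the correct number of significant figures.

7.8 × 10^-4

0.074 ÷ 0.1038 ÷ 912.41 = 0.000781347684959…
Multiplication/division keeps the fewest significant figures: 0.074 → 2 s.f., 0.1038 → 4 s.f., 912.41 → 5 s.f.; limit is 2.
Rounded to 2 significant figures: 7.8 × 10^-4.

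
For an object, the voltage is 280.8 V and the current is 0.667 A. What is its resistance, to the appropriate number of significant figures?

resistance = 280.8 V ÷ 0.667 A = 420.989505247… Ω.
280.8 has 4 significant figures; 0.667 has 3.
Division/multiplication keeps the fewest: 3 significant figures.
Rounded: 421 Ω.

421 Ω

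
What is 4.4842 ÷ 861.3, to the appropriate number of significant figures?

0.005206

4.4842 ÷ 861.3 = 0.0052063160339…
Multiplication/division keeps the fewest significant figures: 4.4842 → 5 s.f., 861.3 → 4 s.f.; limit is 4.
Rounded to 4 significant figures: 0.005206.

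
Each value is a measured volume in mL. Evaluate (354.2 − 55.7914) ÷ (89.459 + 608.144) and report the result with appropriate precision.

354.2 − 55.7914 = 298.4086, limited to 1 d.p. → 4 s.f.; 89.459 + 608.144 = 697.603, limited to 3 d.p. → 6 s.f.
Carrying full precision, 298.4086 ÷ 697.603 = 0.427762781983…; keep min(4, 6) = 4 s.f.
Rounded to 4 significant figures: 0.4278.

0.4278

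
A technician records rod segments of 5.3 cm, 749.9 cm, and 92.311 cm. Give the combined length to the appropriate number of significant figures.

847.5 cm

5.3 cm + 749.9 cm + 92.311 cm = 847.511 cm.
Addition/subtraction keeps the fewest decimal places: 5.3 → 1 decimal place, 749.9 → 1 decimal place, 92.311 → 3 decimal places; limit is 1.
Rounded to 1 decimal place: 847.5 cm.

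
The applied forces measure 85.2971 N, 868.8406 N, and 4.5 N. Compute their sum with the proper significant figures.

958.6 N

85.2971 N + 868.8406 N + 4.5 N = 958.6377 N.
Addition/subtraction keeps the fewest decimal places: 85.2971 → 4 decimal places, 868.8406 → 4 decimal places, 4.5 → 1 decimal place; limit is 1.
Rounded to 1 decimal place: 958.6 N.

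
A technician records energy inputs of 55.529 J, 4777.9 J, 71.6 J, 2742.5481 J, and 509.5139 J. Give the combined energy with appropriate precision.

8157.1 J

55.529 J + 4777.9 J + 71.6 J + 2742.5481 J + 509.5139 J = 8157.0910 J.
Addition/subtraction keeps the fewest decimal places: 55.529 → 3 decimal places, 4777.9 → 1 decimal place, 71.6 → 1 decimal place, 2742.5481 → 4 decimal places, 509.5139 → 4 decimal places; limit is 1.
Rounded to 1 decimal place: 8157.1 J.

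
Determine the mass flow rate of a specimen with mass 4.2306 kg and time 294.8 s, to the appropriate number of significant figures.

mass flow rate = 4.2306 kg ÷ 294.8 s = 0.0143507462687… kg/s.
4.2306 has 5 significant figures; 294.8 has 4.
Division/multiplication keeps the fewest: 4 significant figures.
Rounded: 0.01435 kg/s.

0.01435 kg/s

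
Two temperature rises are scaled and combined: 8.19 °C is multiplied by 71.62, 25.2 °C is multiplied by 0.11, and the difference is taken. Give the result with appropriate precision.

584 °C

8.19 × 71.62 = 586.5678 → 587 °C (3 s.f., last digit at the 10^0 place).
25.2 × 0.11 = 2.772 → 2.8 °C (2 s.f., last digit at the 10^-1 place).
Difference: 583.7958 °C; keep the coarser place, 10^0.
Result: 584 °C.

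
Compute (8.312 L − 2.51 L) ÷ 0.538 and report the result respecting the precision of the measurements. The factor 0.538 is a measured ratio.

8.312 L − 2.51 L = 5.802 L; the difference is limited to 2 decimal places (3 s.f.).
Carrying full precision, 5.802 ÷ 0.538 = 10.7843866171… L; 0.538 has 3 s.f., so the result keeps min(3, 3) = 3 s.f.
Rounded to 3 significant figures: 10.8 L.

10.8 L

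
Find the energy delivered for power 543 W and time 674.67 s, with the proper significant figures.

3.66 × 10^5 J

energy delivered = 543 W × 674.67 s = 366345.81 J.
543 has 3 significant figures; 674.67 has 5.
Division/multiplication keeps the fewest: 3 significant figures.
Rounded: 3.66 × 10^5 J.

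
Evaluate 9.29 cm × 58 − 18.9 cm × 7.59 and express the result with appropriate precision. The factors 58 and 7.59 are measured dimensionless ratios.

9.29 × 58 = 538.82 → 5.4 × 10^2 cm (2 s.f., last digit at the 10^1 place).
18.9 × 7.59 = 143.451 → 143 cm (3 s.f., last digit at the 10^0 place).
Difference: 395.369 cm; keep the coarser place, 10^1.
Result: 4.0 × 10^2 cm.

4.0 × 10^2 cm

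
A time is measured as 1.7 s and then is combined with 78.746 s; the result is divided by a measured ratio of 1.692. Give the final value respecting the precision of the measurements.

1.7 s + 78.746 s = 80.446 s; the sum is limited to 1 decimal place (3 s.f.).
Carrying full precision, 80.446 ÷ 1.692 = 47.5449172577… s; 1.692 has 4 s.f., so the result keeps min(3, 4) = 3 s.f.
Rounded to 3 significant figures: 47.5 s.

47.5 s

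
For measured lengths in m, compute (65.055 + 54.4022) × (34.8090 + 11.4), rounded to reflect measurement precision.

65.055 + 54.4022 = 119.4572, limited to 3 d.p. → 6 s.f.; 34.8090 + 11.4 = 46.2090, limited to 1 d.p. → 3 s.f.
Carrying full precision, 119.4572 × 46.2090 = 5519.9977548; keep min(6, 3) = 3 s.f.
Rounded to 3 significant figures: 5.52 × 10^3 m².

5.52 × 10^3 m²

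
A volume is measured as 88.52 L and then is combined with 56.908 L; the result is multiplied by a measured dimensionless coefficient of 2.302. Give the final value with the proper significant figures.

88.52 L + 56.908 L = 145.428 L; the sum is limited to 2 decimal places (5 s.f.).
Carrying full precision, 145.428 × 2.302 = 334.775256 L; 2.302 has 4 s.f., so the result keeps min(5, 4) = 4 s.f.
Rounded to 4 significant figures: 334.8 L.

334.8 L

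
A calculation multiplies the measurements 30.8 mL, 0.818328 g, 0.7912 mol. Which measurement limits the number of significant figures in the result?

30.8 mL → 3 s.f.; 0.818328 g → 6 s.f.; 0.7912 mol → 4 s.f.
The fewest is 3 significant figures, from 30.8 mL.

30.8 mL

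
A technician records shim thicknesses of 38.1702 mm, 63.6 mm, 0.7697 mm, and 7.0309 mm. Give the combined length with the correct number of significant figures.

109.6 mm

38.1702 mm + 63.6 mm + 0.7697 mm + 7.0309 mm = 109.5708 mm.
Addition/subtraction keeps the fewest decimal places: 38.1702 → 4 decimal places, 63.6 → 1 decimal place, 0.7697 → 4 decimal places, 7.0309 → 4 decimal places; limit is 1.
Rounded to 1 decimal place: 109.6 mm.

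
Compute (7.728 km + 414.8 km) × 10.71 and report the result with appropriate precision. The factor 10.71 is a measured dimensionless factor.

4525 km

7.728 km + 414.8 km = 422.528 km; the sum is limited to 1 decimal place (4 s.f.).
Carrying full precision, 422.528 × 10.71 = 4525.27488 km; 10.71 has 4 s.f., so the result keeps min(4, 4) = 4 s.f.
Rounded to 4 significant figures: 4525 km.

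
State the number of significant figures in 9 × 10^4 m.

1

9 × 10^4: in scientific notation every digit of the coefficient is significant.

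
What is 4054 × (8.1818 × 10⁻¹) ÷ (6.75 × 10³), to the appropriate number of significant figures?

0.491

4054 × (8.1818 × 10⁻¹) ÷ (6.75 × 10³) = 0.491392847407…
Multiplication/division keeps the fewest significant figures: 4054 → 4 s.f., 8.1818 × 10⁻¹ → 5 s.f., 6.75 × 10³ → 3 s.f.; limit is 3.
Rounded to 3 significant figures: 0.491.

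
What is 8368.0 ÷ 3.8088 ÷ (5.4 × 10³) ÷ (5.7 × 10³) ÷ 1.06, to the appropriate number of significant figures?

8368.0 ÷ 3.8088 ÷ (5.4 × 10³) ÷ (5.7 × 10³) ÷ 1.06 = 0.0000673378153332…
Multiplication/division keeps the fewest significant figures: 8368.0 → 5 s.f., 3.8088 → 5 s.f., 5.4 × 10³ → 2 s.f., 5.7 × 10³ → 2 s.f., 1.06 → 3 s.f.; limit is 2.
Rounded to 2 significant figures: 6.7 × 10⁻⁵.

6.7 × 10⁻⁵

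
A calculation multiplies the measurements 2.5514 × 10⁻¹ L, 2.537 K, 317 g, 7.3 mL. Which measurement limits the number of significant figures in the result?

7.3 mL

2.5514 × 10⁻¹ L → 5 s.f.; 2.537 K → 4 s.f.; 317 g → 3 s.f.; 7.3 mL → 2 s.f.
The fewest is 2 significant figures, from 7.3 mL.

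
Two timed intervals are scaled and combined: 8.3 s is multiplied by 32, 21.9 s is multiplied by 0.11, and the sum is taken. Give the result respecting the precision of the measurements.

8.3 × 32 = 265.6 → 2.7 × 10² s (2 s.f., last digit at the 10^1 place).
21.9 × 0.11 = 2.409 → 2.4 s (2 s.f., last digit at the 10^-1 place).
Sum: 268.009 s; keep the coarser place, 10^1.
Result: 2.7 × 10² s.

2.7 × 10² s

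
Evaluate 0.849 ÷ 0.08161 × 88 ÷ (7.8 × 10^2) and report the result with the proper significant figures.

0.849 ÷ 0.08161 × 88 ÷ (7.8 × 10^2) = 1.17368723667…
Multiplication/division keeps the fewest significant figures: 0.849 → 3 s.f., 0.08161 → 4 s.f., 88 → 2 s.f., 7.8 × 10^2 → 2 s.f.; limit is 2.
Rounded to 2 significant figures: 1.2.

1.2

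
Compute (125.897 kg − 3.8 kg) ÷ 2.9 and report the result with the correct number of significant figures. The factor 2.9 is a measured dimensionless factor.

42 kg

125.897 kg − 3.8 kg = 122.097 kg; the difference is limited to 1 decimal place (4 s.f.).
Carrying full precision, 122.097 ÷ 2.9 = 42.1024137931… kg; 2.9 has 2 s.f., so the result keeps min(4, 2) = 2 s.f.
Rounded to 2 significant figures: 42 kg.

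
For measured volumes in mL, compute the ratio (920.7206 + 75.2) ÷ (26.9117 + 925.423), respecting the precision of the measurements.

1.046

920.7206 + 75.2 = 995.9206, limited to 1 d.p. → 4 s.f.; 26.9117 + 925.423 = 952.3347, limited to 3 d.p. → 6 s.f.
Carrying full precision, 995.9206 ÷ 952.3347 = 1.04576741769…; keep min(4, 6) = 4 s.f.
Rounded to 4 significant figures: 1.046.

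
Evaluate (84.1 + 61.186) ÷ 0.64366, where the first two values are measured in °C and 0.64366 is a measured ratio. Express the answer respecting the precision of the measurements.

225.7 °C

84.1 °C + 61.186 °C = 145.286 °C; the sum is limited to 1 decimal place (4 s.f.).
Carrying full precision, 145.286 ÷ 0.64366 = 225.718547059… °C; 0.64366 has 5 s.f., so the result keeps min(4, 5) = 4 s.f.
Rounded to 4 significant figures: 225.7 °C.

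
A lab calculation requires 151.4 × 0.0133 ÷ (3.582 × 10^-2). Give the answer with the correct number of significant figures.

56.2

151.4 × 0.0133 ÷ (3.582 × 10^-2) = 56.2149637074…
Multiplication/division keeps the fewest significant figures: 151.4 → 4 s.f., 0.0133 → 3 s.f., 3.582 × 10^-2 → 4 s.f.; limit is 3.
Rounded to 3 significant figures: 56.2.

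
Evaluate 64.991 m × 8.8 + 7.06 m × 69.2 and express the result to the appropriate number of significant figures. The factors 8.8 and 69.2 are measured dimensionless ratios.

1.06 × 10^3 m

64.991 × 8.8 = 571.9208 → 5.7 × 10^2 m (2 s.f., last digit at the 10^1 place).
7.06 × 69.2 = 488.552 → 489 m (3 s.f., last digit at the 10^0 place).
Sum: 1060.4728 m; keep the coarser place, 10^1.
Result: 1.06 × 10^3 m.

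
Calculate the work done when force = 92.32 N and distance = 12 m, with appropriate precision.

work done = 92.32 N × 12 m = 1107.84 J.
92.32 has 4 significant figures; 12 has 2.
Division/multiplication keeps the fewest: 2 significant figures.
Rounded: 1.1 × 10^3 J.

1.1 × 10^3 J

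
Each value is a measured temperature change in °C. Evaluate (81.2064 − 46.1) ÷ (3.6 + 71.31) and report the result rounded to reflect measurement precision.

81.2064 − 46.1 = 35.1064, limited to 1 d.p. → 3 s.f.; 3.6 + 71.31 = 74.91, limited to 1 d.p. → 3 s.f.
Carrying full precision, 35.1064 ÷ 74.91 = 0.468647710586…; keep min(3, 3) = 3 s.f.
Rounded to 3 significant figures: 0.469.

0.469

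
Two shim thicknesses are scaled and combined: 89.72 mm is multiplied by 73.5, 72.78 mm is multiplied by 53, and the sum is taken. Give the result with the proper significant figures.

89.72 × 73.5 = 6594.42 → 6.59 × 10³ mm (3 s.f., last digit at the 10^1 place).
72.78 × 53 = 3857.34 → 3.9 × 10³ mm (2 s.f., last digit at the 10^2 place).
Sum: 10451.76 mm; keep the coarser place, 10^2.
Result: 1.05 × 10⁴ mm.

1.05 × 10⁴ mm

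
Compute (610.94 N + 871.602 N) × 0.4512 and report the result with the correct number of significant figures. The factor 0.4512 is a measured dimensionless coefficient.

668.9 N

610.94 N + 871.602 N = 1482.542 N; the sum is limited to 2 decimal places (6 s.f.).
Carrying full precision, 1482.542 × 0.4512 = 668.9229504 N; 0.4512 has 4 s.f., so the result keeps min(6, 4) = 4 s.f.
Rounded to 4 significant figures: 668.9 N.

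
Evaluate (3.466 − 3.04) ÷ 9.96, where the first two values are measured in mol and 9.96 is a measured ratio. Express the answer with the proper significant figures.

3.466 mol − 3.04 mol = 0.426 mol; the difference is limited to 2 decimal places (2 s.f.).
Carrying full precision, 0.426 ÷ 9.96 = 0.0427710843373… mol; 9.96 has 3 s.f., so the result keeps min(2, 3) = 2 s.f.
Rounded to 2 significant figures: 0.043 mol.

0.043 mol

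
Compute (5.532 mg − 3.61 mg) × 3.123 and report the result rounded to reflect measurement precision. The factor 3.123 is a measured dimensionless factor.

6.00 mg

5.532 mg − 3.61 mg = 1.922 mg; the difference is limited to 2 decimal places (3 s.f.).
Carrying full precision, 1.922 × 3.123 = 6.002406 mg; 3.123 has 4 s.f., so the result keeps min(3, 4) = 3 s.f.
Rounded to 3 significant figures: 6.00 mg.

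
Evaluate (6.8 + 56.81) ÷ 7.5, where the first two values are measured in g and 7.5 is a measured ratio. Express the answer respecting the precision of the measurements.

6.8 g + 56.81 g = 63.61 g; the sum is limited to 1 decimal place (3 s.f.).
Carrying full precision, 63.61 ÷ 7.5 = 8.48133333333… g; 7.5 has 2 s.f., so the result keeps min(3, 2) = 2 s.f.
Rounded to 2 significant figures: 8.5 g.

8.5 g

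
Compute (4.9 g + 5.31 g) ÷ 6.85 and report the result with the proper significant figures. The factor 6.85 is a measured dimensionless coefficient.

1.49 g

4.9 g + 5.31 g = 10.21 g; the sum is limited to 1 decimal place (3 s.f.).
Carrying full precision, 10.21 ÷ 6.85 = 1.49051094891… g; 6.85 has 3 s.f., so the result keeps min(3, 3) = 3 s.f.
Rounded to 3 significant figures: 1.49 g.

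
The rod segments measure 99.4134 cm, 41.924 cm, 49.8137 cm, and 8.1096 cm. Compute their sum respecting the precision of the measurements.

99.4134 cm + 41.924 cm + 49.8137 cm + 8.1096 cm = 199.2607 cm.
Addition/subtraction keeps the fewest decimal places: 99.4134 → 4 decimal places, 41.924 → 3 decimal places, 49.8137 → 4 decimal places, 8.1096 → 4 decimal places; limit is 3.
Rounded to 3 decimal places: 199.261 cm.

199.261 cm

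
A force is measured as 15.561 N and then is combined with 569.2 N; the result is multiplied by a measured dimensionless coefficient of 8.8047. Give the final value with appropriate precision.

15.561 N + 569.2 N = 584.761 N; the sum is limited to 1 decimal place (4 s.f.).
Carrying full precision, 584.761 × 8.8047 = 5148.6451767 N; 8.8047 has 5 s.f., so the result keeps min(4, 5) = 4 s.f.
Rounded to 4 significant figures: 5149 N.

5149 N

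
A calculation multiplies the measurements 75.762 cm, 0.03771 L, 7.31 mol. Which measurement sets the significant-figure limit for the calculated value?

7.31 mol

75.762 cm → 5 s.f.; 0.03771 L → 4 s.f.; 7.31 mol → 3 s.f.
The fewest is 3 significant figures, from 7.31 mol.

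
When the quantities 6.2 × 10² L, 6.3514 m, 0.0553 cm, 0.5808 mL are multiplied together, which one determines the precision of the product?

6.2 × 10² L

6.2 × 10² L → 2 s.f.; 6.3514 m → 5 s.f.; 0.0553 cm → 3 s.f.; 0.5808 mL → 4 s.f.
The fewest is 2 significant figures, from 6.2 × 10² L.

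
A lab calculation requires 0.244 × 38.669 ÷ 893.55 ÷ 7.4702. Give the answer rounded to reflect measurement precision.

0.244 × 38.669 ÷ 893.55 ÷ 7.4702 = 0.00141351909269…
Multiplication/division keeps the fewest significant figures: 0.244 → 3 s.f., 38.669 → 5 s.f., 893.55 → 5 s.f., 7.4702 → 5 s.f.; limit is 3.
Rounded to 3 significant figures: 0.00141.

0.00141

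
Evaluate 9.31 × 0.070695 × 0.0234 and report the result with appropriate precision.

9.31 × 0.070695 × 0.0234 = 0.01540118853
Multiplication/division keeps the fewest significant figures: 9.31 → 3 s.f., 0.070695 → 5 s.f., 0.0234 → 3 s.f.; limit is 3.
Rounded to 3 significant figures: 0.0154.

0.0154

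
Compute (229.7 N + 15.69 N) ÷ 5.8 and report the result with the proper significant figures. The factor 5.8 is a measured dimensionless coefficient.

42 N

229.7 N + 15.69 N = 245.39 N; the sum is limited to 1 decimal place (4 s.f.).
Carrying full precision, 245.39 ÷ 5.8 = 42.3086206897… N; 5.8 has 2 s.f., so the result keeps min(4, 2) = 2 s.f.
Rounded to 2 significant figures: 42 N.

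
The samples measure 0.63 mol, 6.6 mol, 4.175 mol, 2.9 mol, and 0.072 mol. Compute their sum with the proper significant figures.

14.4 mol

0.63 mol + 6.6 mol + 4.175 mol + 2.9 mol + 0.072 mol = 14.377 mol.
Addition/subtraction keeps the fewest decimal places: 0.63 → 2 decimal places, 6.6 → 1 decimal place, 4.175 → 3 decimal places, 2.9 → 1 decimal place, 0.072 → 3 decimal places; limit is 1.
Rounded to 1 decimal place: 14.4 mol.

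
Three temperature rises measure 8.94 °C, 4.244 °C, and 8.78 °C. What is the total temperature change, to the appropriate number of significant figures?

8.94 °C + 4.244 °C + 8.78 °C = 21.964 °C.
Addition/subtraction keeps the fewest decimal places: 8.94 → 2 decimal places, 4.244 → 3 decimal places, 8.78 → 2 decimal places; limit is 2.
Rounded to 2 decimal places: 21.96 °C.

21.96 °C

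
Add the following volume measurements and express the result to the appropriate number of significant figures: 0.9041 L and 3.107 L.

0.9041 L + 3.107 L = 4.0111 L.
Addition/subtraction keeps the fewest decimal places: 0.9041 → 4 decimal places, 3.107 → 3 decimal places; limit is 3.
Rounded to 3 decimal places: 4.011 L.

4.011 L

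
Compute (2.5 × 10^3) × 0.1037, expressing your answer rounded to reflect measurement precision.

2.6 × 10^2

(2.5 × 10^3) × 0.1037 = 259.25
Multiplication/division keeps the fewest significant figures: 2.5 × 10^3 → 2 s.f., 0.1037 → 4 s.f.; limit is 2.
Rounded to 2 significant figures: 2.6 × 10^2.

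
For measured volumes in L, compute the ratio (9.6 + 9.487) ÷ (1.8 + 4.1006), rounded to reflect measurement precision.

3.2

9.6 + 9.487 = 19.087, limited to 1 d.p. → 3 s.f.; 1.8 + 4.1006 = 5.9006, limited to 1 d.p. → 2 s.f.
Carrying full precision, 19.087 ÷ 5.9006 = 3.23475578755…; keep min(3, 2) = 2 s.f.
Rounded to 2 significant figures: 3.2.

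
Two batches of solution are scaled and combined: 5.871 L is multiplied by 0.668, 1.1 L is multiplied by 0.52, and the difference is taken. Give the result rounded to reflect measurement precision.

3.35 L

5.871 × 0.668 = 3.921828 → 3.92 L (3 s.f., last digit at the 10^-2 place).
1.1 × 0.52 = 0.572 → 0.57 L (2 s.f., last digit at the 10^-2 place).
Difference: 3.349828 L; keep the coarser place, 10^-2.
Result: 3.35 L.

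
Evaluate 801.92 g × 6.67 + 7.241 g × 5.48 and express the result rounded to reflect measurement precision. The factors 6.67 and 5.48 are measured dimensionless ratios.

5.39 × 10^3 g

801.92 × 6.67 = 5348.8064 → 5.35 × 10^3 g (3 s.f., last digit at the 10^1 place).
7.241 × 5.48 = 39.68068 → 39.7 g (3 s.f., last digit at the 10^-1 place).
Sum: 5388.48708 g; keep the coarser place, 10^1.
Result: 5.39 × 10^3 g.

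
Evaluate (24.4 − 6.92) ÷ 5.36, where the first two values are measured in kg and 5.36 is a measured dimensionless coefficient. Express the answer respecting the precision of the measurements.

24.4 kg − 6.92 kg = 17.48 kg; the difference is limited to 1 decimal place (3 s.f.).
Carrying full precision, 17.48 ÷ 5.36 = 3.26119402985… kg; 5.36 has 3 s.f., so the result keeps min(3, 3) = 3 s.f.
Rounded to 3 significant figures: 3.26 kg.

3.26 kg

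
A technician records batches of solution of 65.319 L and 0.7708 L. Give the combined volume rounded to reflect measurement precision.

65.319 L + 0.7708 L = 66.0898 L.
Addition/subtraction keeps the fewest decimal places: 65.319 → 3 decimal places, 0.7708 → 4 decimal places; limit is 3.
Rounded to 3 decimal places: 66.090 L.

66.090 L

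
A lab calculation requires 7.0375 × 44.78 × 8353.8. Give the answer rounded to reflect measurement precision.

2.633 × 10⁶

7.0375 × 44.78 × 8353.8 = 2632610.26665
Multiplication/division keeps the fewest significant figures: 7.0375 → 5 s.f., 44.78 → 4 s.f., 8353.8 → 5 s.f.; limit is 4.
Rounded to 4 significant figures: 2.633 × 10⁶.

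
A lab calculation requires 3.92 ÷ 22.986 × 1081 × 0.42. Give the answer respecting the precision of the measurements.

77

3.92 ÷ 22.986 × 1081 × 0.42 = 77.4279300444…
Multiplication/division keeps the fewest significant figures: 3.92 → 3 s.f., 22.986 → 5 s.f., 1081 → 4 s.f., 0.42 → 2 s.f.; limit is 2.
Rounded to 2 significant figures: 77.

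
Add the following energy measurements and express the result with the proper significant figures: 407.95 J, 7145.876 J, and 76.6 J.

7630.4 J

407.95 J + 7145.876 J + 76.6 J = 7630.426 J.
Addition/subtraction keeps the fewest decimal places: 407.95 → 2 decimal places, 7145.876 → 3 decimal places, 76.6 → 1 decimal place; limit is 1.
Rounded to 1 decimal place: 7630.4 J.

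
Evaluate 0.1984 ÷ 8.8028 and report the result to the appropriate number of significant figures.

0.1984 ÷ 8.8028 = 0.0225382832735…
Multiplication/division keeps the fewest significant figures: 0.1984 → 4 s.f., 8.8028 → 5 s.f.; limit is 4.
Rounded to 4 significant figures: 2.254 × 10^-2.

2.254 × 10^-2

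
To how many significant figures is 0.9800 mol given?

0.9800: leading zeros are not significant; trailing zeros after a decimal point are significant.

4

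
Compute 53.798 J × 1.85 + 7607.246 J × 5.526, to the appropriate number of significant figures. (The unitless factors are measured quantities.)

4.214 × 10^4 J

53.798 × 1.85 = 99.5263 → 99.5 J (3 s.f., last digit at the 10^-1 place).
7607.246 × 5.526 = 42037.641396 → 4.204 × 10^4 J (4 s.f., last digit at the 10^1 place).
Sum: 42137.167696 J; keep the coarser place, 10^1.
Result: 4.214 × 10^4 J.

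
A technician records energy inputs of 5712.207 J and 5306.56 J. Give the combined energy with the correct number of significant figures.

11018.77 J

5712.207 J + 5306.56 J = 11018.767 J.
Addition/subtraction keeps the fewest decimal places: 5712.207 → 3 decimal places, 5306.56 → 2 decimal places; limit is 2.
Rounded to 2 decimal places: 11018.77 J.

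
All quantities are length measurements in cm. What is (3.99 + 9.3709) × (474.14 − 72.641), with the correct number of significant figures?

3.99 + 9.3709 = 13.3609, limited to 2 d.p. → 4 s.f.; 474.14 − 72.641 = 401.499, limited to 2 d.p. → 5 s.f.
Carrying full precision, 13.3609 × 401.499 = 5364.3879891; keep min(4, 5) = 4 s.f.
Rounded to 4 significant figures: 5364 cm².

5364 cm²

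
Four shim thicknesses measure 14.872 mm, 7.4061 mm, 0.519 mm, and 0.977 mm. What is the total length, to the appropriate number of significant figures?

14.872 mm + 7.4061 mm + 0.519 mm + 0.977 mm = 23.7741 mm.
Addition/subtraction keeps the fewest decimal places: 14.872 → 3 decimal places, 7.4061 → 4 decimal places, 0.519 → 3 decimal places, 0.977 → 3 decimal places; limit is 3.
Rounded to 3 decimal places: 23.774 mm.

23.774 mm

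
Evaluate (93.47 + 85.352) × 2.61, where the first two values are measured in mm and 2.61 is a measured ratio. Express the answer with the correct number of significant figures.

467 mm

93.47 mm + 85.352 mm = 178.822 mm; the sum is limited to 2 decimal places (5 s.f.).
Carrying full precision, 178.822 × 2.61 = 466.72542 mm; 2.61 has 3 s.f., so the result keeps min(5, 3) = 3 s.f.
Rounded to 3 significant figures: 467 mm.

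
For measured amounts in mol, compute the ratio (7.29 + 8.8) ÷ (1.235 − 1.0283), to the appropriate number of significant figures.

77.8

7.29 + 8.8 = 16.09, limited to 1 d.p. → 3 s.f.; 1.235 − 1.0283 = 0.2067, limited to 3 d.p. → 3 s.f.
Carrying full precision, 16.09 ÷ 0.2067 = 77.8422835027…; keep min(3, 3) = 3 s.f.
Rounded to 3 significant figures: 77.8.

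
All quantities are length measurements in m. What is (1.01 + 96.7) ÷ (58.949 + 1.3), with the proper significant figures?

1.62

1.01 + 96.7 = 97.71, limited to 1 d.p. → 3 s.f.; 58.949 + 1.3 = 60.249, limited to 1 d.p. → 3 s.f.
Carrying full precision, 97.71 ÷ 60.249 = 1.62176965593…; keep min(3, 3) = 3 s.f.
Rounded to 3 significant figures: 1.62.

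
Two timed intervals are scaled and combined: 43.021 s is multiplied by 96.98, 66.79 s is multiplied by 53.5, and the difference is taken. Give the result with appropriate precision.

6.0 × 10^2 s

43.021 × 96.98 = 4172.17658 → 4172 s (4 s.f., last digit at the 10^0 place).
66.79 × 53.5 = 3573.265 → 3.57 × 10^3 s (3 s.f., last digit at the 10^1 place).
Difference: 598.91158 s; keep the coarser place, 10^1.
Result: 6.0 × 10^2 s.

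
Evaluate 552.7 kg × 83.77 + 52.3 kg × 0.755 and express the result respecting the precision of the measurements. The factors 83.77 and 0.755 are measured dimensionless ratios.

552.7 × 83.77 = 46299.679 → 4.630 × 10^4 kg (4 s.f., last digit at the 10^1 place).
52.3 × 0.755 = 39.4865 → 39.5 kg (3 s.f., last digit at the 10^-1 place).
Sum: 46339.1655 kg; keep the coarser place, 10^1.
Result: 4.634 × 10^4 kg.

4.634 × 10^4 kg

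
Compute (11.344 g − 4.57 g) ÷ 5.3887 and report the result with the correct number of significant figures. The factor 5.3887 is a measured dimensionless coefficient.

11.344 g − 4.57 g = 6.774 g; the difference is limited to 2 decimal places (3 s.f.).
Carrying full precision, 6.774 ÷ 5.3887 = 1.25707499026… g; 5.3887 has 5 s.f., so the result keeps min(3, 5) = 3 s.f.
Rounded to 3 significant figures: 1.26 g.

1.26 g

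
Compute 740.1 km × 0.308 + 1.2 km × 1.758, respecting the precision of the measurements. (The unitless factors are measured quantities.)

2.30 × 10² km

740.1 × 0.308 = 227.9508 → 228 km (3 s.f., last digit at the 10^0 place).
1.2 × 1.758 = 2.1096 → 2.1 km (2 s.f., last digit at the 10^-1 place).
Sum: 230.0604 km; keep the coarser place, 10^0.
Result: 2.30 × 10² km.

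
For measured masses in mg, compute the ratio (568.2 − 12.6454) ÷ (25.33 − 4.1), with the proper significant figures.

568.2 − 12.6454 = 555.5546, limited to 1 d.p. → 4 s.f.; 25.33 − 4.1 = 21.23, limited to 1 d.p. → 3 s.f.
Carrying full precision, 555.5546 ÷ 21.23 = 26.1683749411…; keep min(4, 3) = 3 s.f.
Rounded to 3 significant figures: 26.2.

26.2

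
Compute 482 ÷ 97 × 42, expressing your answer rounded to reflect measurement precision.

2.1 × 10²

482 ÷ 97 × 42 = 208.701030928…
Multiplication/division keeps the fewest significant figures: 482 → 3 s.f., 97 → 2 s.f., 42 → 2 s.f.; limit is 2.
Rounded to 2 significant figures: 2.1 × 10².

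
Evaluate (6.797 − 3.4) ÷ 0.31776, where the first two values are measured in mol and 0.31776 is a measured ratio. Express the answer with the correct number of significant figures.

11 mol

6.797 mol − 3.4 mol = 3.397 mol; the difference is limited to 1 decimal place (2 s.f.).
Carrying full precision, 3.397 ÷ 0.31776 = 10.6904582075… mol; 0.31776 has 5 s.f., so the result keeps min(2, 5) = 2 s.f.
Rounded to 2 significant figures: 11 mol.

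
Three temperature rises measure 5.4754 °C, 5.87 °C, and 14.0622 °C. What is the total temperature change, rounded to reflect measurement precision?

5.4754 °C + 5.87 °C + 14.0622 °C = 25.4076 °C.
Addition/subtraction keeps the fewest decimal places: 5.4754 → 4 decimal places, 5.87 → 2 decimal places, 14.0622 → 4 decimal places; limit is 2.
Rounded to 2 decimal places: 25.41 °C.

25.41 °C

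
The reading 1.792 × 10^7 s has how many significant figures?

1.792 × 10^7: in scientific notation every digit of the coefficient is significant.

4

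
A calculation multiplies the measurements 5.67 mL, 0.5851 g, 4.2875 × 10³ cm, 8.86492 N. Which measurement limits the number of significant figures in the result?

5.67 mL

5.67 mL → 3 s.f.; 0.5851 g → 4 s.f.; 4.2875 × 10³ cm → 5 s.f.; 8.86492 N → 6 s.f.
The fewest is 3 significant figures, from 5.67 mL.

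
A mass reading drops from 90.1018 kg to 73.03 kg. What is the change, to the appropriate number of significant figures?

17.07 kg

90.1018 kg − 73.03 kg = 17.0718 kg.
Addition/subtraction keeps the fewest decimal places: 90.1018 → 4 decimal places, 73.03 → 2 decimal places; limit is 2.
Rounded to 2 decimal places: 17.07 kg.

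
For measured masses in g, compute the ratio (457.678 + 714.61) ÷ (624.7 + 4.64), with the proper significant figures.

1.863

457.678 + 714.61 = 1172.288, limited to 2 d.p. → 6 s.f.; 624.7 + 4.64 = 629.34, limited to 1 d.p. → 4 s.f.
Carrying full precision, 1172.288 ÷ 629.34 = 1.86272603044…; keep min(6, 4) = 4 s.f.
Rounded to 4 significant figures: 1.863.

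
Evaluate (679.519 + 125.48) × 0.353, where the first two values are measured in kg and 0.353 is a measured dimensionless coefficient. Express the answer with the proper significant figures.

679.519 kg + 125.48 kg = 804.999 kg; the sum is limited to 2 decimal places (5 s.f.).
Carrying full precision, 804.999 × 0.353 = 284.164647 kg; 0.353 has 3 s.f., so the result keeps min(5, 3) = 3 s.f.
Rounded to 3 significant figures: 284 kg.

284 kg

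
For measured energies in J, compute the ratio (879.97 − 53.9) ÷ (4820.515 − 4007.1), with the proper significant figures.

879.97 − 53.9 = 826.07, limited to 1 d.p. → 4 s.f.; 4820.515 − 4007.1 = 813.415, limited to 1 d.p. → 4 s.f.
Carrying full precision, 826.07 ÷ 813.415 = 1.01555786407…; keep min(4, 4) = 4 s.f.
Rounded to 4 significant figures: 1.016.

1.016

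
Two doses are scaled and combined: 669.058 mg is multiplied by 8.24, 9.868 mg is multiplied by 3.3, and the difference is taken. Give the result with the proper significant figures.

669.058 × 8.24 = 5513.03792 → 5.51 × 10³ mg (3 s.f., last digit at the 10^1 place).
9.868 × 3.3 = 32.5644 → 33 mg (2 s.f., last digit at the 10^0 place).
Difference: 5480.47352 mg; keep the coarser place, 10^1.
Result: 5.48 × 10³ mg.

5.48 × 10³ mg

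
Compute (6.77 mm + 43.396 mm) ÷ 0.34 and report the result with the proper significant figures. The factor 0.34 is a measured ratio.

1.5 × 10^2 mm

6.77 mm + 43.396 mm = 50.166 mm; the sum is limited to 2 decimal places (4 s.f.).
Carrying full precision, 50.166 ÷ 0.34 = 147.547058824… mm; 0.34 has 2 s.f., so the result keeps min(4, 2) = 2 s.f.
Rounded to 2 significant figures: 1.5 × 10^2 mm.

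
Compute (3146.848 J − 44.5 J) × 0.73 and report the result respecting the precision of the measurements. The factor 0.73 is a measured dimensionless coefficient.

3146.848 J − 44.5 J = 3102.348 J; the difference is limited to 1 decimal place (5 s.f.).
Carrying full precision, 3102.348 × 0.73 = 2264.71404 J; 0.73 has 2 s.f., so the result keeps min(5, 2) = 2 s.f.
Rounded to 2 significant figures: 2.3 × 10^3 J.

2.3 × 10^3 J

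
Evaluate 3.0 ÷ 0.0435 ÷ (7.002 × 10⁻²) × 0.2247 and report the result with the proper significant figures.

2.2 × 10²

3.0 ÷ 0.0435 ÷ (7.002 × 10⁻²) × 0.2247 = 221.31607718…
Multiplication/division keeps the fewest significant figures: 3.0 → 2 s.f., 0.0435 → 3 s.f., 7.002 × 10⁻² → 4 s.f., 0.2247 → 4 s.f.; limit is 2.
Rounded to 2 significant figures: 2.2 × 10².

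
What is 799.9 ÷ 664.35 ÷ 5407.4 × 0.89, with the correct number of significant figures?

2.0 × 10^-4

799.9 ÷ 664.35 ÷ 5407.4 × 0.89 = 0.000198171075972…
Multiplication/division keeps the fewest significant figures: 799.9 → 4 s.f., 664.35 → 5 s.f., 5407.4 → 5 s.f., 0.89 → 2 s.f.; limit is 2.
Rounded to 2 significant figures: 2.0 × 10^-4.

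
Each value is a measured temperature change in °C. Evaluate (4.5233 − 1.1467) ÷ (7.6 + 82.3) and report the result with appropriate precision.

4.5233 − 1.1467 = 3.3766, limited to 4 d.p. → 5 s.f.; 7.6 + 82.3 = 89.9, limited to 1 d.p. → 3 s.f.
Carrying full precision, 3.3766 ÷ 89.9 = 0.0375595105673…; keep min(5, 3) = 3 s.f.
Rounded to 3 significant figures: 0.0376.

0.0376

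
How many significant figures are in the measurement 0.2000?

4

0.2000: leading zeros are not significant; trailing zeros after a decimal point are significant.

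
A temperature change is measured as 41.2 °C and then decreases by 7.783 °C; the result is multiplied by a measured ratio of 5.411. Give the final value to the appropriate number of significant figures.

41.2 °C − 7.783 °C = 33.417 °C; the difference is limited to 1 decimal place (3 s.f.).
Carrying full precision, 33.417 × 5.411 = 180.819387 °C; 5.411 has 4 s.f., so the result keeps min(3, 4) = 3 s.f.
Rounded to 3 significant figures: 181 °C.

181 °C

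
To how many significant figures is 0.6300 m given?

0.6300: leading zeros are not significant; trailing zeros after a decimal point are significant.

4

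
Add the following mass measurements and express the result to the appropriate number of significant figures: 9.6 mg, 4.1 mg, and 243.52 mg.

9.6 mg + 4.1 mg + 243.52 mg = 257.22 mg.
Addition/subtraction keeps the fewest decimal places: 9.6 → 1 decimal place, 4.1 → 1 decimal place, 243.52 → 2 decimal places; limit is 1.
Rounded to 1 decimal place: 257.2 mg.

257.2 mg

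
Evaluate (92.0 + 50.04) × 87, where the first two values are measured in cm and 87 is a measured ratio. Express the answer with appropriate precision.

1.2 × 10⁴ cm

92.0 cm + 50.04 cm = 142.04 cm; the sum is limited to 1 decimal place (4 s.f.).
Carrying full precision, 142.04 × 87 = 12357.48 cm; 87 has 2 s.f., so the result keeps min(4, 2) = 2 s.f.
Rounded to 2 significant figures: 1.2 × 10⁴ cm.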